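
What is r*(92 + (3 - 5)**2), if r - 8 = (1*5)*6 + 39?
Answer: 7392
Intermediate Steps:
r = 77 (r = 8 + ((1*5)*6 + 39) = 8 + (5*6 + 39) = 8 + (30 + 39) = 8 + 69 = 77)
r*(92 + (3 - 5)**2) = 77*(92 + (3 - 5)**2) = 77*(92 + (-2)**2) = 77*(92 + 4) = 77*96 = 7392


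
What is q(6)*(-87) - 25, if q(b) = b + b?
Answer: -1069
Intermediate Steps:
q(b) = 2*b
q(6)*(-87) - 25 = (2*6)*(-87) - 25 = 12*(-87) - 25 = -1044 - 25 = -1069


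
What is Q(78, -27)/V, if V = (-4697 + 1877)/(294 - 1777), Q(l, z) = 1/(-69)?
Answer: -1483/194580 ≈ -0.0076215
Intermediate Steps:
Q(l, z) = -1/69
V = 2820/1483 (V = -2820/(-1483) = -2820*(-1/1483) = 2820/1483 ≈ 1.9016)
Q(78, -27)/V = -1/(69*2820/1483) = -1/69*1483/2820 = -1483/194580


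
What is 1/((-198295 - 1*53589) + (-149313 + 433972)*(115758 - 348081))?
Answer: -1/66133084741 ≈ -1.5121e-11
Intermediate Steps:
1/((-198295 - 1*53589) + (-149313 + 433972)*(115758 - 348081)) = 1/((-198295 - 53589) + 284659*(-232323)) = 1/(-251884 - 66132832857) = 1/(-66133084741) = -1/66133084741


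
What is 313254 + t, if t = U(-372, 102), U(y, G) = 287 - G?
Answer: 313439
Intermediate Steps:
t = 185 (t = 287 - 1*102 = 287 - 102 = 185)
313254 + t = 313254 + 185 = 313439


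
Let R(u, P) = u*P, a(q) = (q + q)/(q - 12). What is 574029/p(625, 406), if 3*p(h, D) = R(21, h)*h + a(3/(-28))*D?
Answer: 194595831/926953937 ≈ 0.20993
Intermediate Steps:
a(q) = 2*q/(-12 + q) (a(q) = (2*q)/(-12 + q) = 2*q/(-12 + q))
R(u, P) = P*u
p(h, D) = 7*h² + 2*D/339 (p(h, D) = ((h*21)*h + (2*(3/(-28))/(-12 + 3/(-28)))*D)/3 = ((21*h)*h + (2*(3*(-1/28))/(-12 + 3*(-1/28)))*D)/3 = (21*h² + (2*(-3/28)/(-12 - 3/28))*D)/3 = (21*h² + (2*(-3/28)/(-339/28))*D)/3 = (21*h² + (2*(-3/28)*(-28/339))*D)/3 = (21*h² + 2*D/113)/3 = 7*h² + 2*D/339)
574029/p(625, 406) = 574029/(7*625² + (2/339)*406) = 574029/(7*390625 + 812/339) = 574029/(2734375 + 812/339) = 574029/(926953937/339) = 574029*(339/926953937) = 194595831/926953937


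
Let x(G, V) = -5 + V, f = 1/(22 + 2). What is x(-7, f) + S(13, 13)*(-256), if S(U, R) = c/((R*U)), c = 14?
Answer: -106127/4056 ≈ -26.165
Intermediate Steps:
f = 1/24 ≈ 0.041667
S(U, R) = 14/(R*U) (S(U, R) = 14/((R*U)) = 14*(1/(R*U)) = 14/(R*U))
x(-7, f) + S(13, 13)*(-256) = (-5 + 1/24) + (14/(13*13))*(-256) = -119/24 + (14*(1/13)*(1/13))*(-256) = -119/24 + (14/169)*(-256) = -119/24 - 3584/169 = -106127/4056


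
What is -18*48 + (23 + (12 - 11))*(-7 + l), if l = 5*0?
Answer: -1032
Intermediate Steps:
l = 0
-18*48 + (23 + (12 - 11))*(-7 + l) = -18*48 + (23 + (12 - 11))*(-7 + 0) = -864 + (23 + 1)*(-7) = -864 + 24*(-7) = -864 - 168 = -1032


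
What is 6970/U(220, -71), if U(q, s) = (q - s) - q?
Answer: 6970/71 ≈ 98.169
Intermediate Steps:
U(q, s) = -s
6970/U(220, -71) = 6970/((-1*(-71))) = 6970/71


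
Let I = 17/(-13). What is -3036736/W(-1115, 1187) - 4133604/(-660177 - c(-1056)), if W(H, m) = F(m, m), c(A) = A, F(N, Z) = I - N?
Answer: 1086847917180/424254217 ≈ 2561.8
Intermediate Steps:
I = -17/13 (I = 17*(-1/13) = -17/13 ≈ -1.3077)
F(N, Z) = -17/13 - N
W(H, m) = -17/13 - m
-3036736/W(-1115, 1187) - 4133604/(-660177 - c(-1056)) = -3036736/(-17/13 - 1*1187) - 4133604/(-660177 - 1*(-1056)) = -3036736/(-17/13 - 1187) - 4133604/(-660177 + 1056) = -3036736/(-15448/13) - 4133604/(-659121) = -3036736*(-13/15448) - 4133604*(-1/659121) = 4934696/1931 + 1377868/219707 = 1086847917180/424254217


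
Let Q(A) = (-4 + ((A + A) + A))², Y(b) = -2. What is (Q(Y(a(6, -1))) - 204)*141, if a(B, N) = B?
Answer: -14664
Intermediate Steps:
Q(A) = (-4 + 3*A)² (Q(A) = (-4 + (2*A + A))² = (-4 + 3*A)²)
(Q(Y(a(6, -1))) - 204)*141 = ((-4 + 3*(-2))² - 204)*141 = ((-4 - 6)² - 204)*141 = ((-10)² - 204)*141 = (100 - 204)*141 = -104*141 = -14664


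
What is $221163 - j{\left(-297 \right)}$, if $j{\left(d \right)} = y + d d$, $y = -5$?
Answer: $132959$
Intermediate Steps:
$j{\left(d \right)} = -5 + d^{2}$ ($j{\left(d \right)} = -5 + d d = -5 + d^{2}$)
$221163 - j{\left(-297 \right)} = 221163 - \left(-5 + \left(-297\right)^{2}\right) = 221163 - \left(-5 + 88209\right) = 221163 - 88204 = 132959$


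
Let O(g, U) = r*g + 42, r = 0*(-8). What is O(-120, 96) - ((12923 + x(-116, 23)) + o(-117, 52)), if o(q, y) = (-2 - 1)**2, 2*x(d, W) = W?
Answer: -25803/2 ≈ -12902.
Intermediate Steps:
x(d, W) = W/2
r = 0
o(q, y) = 9 (o(q, y) = (-3)**2 = 9)
O(g, U) = 42 (O(g, U) = 0*g + 42 = 0 + 42 = 42)
O(-120, 96) - ((12923 + x(-116, 23)) + o(-117, 52)) = 42 - ((12923 + (1/2)*23) + 9) = 42 - ((12923 + 23/2) + 9) = 42 - (25869/2 + 9) = 42 - 1*25887/2 = 42 - 25887/2 = -25803/2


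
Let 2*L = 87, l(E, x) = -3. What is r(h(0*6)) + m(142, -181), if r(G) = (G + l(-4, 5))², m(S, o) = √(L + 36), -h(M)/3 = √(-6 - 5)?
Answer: -90 + √318/2 + 18*I*√11 ≈ -81.084 + 59.699*I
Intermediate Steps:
L = 87/2 (L = (½)*87 = 87/2 ≈ 43.500)
h(M) = -3*I*√11 (h(M) = -3*√(-6 - 5) = -3*I*√11)
m(S, o) = √318/2 (m(S, o) = √(87/2 + 36) = √(159/2) = √318/2)
r(G) = (-3 + G)² (r(G) = (G - 3)² = (-3 + G)²)
r(h(0*6)) + m(142, -181) = (-3 - 3*I*√11)² + √318/2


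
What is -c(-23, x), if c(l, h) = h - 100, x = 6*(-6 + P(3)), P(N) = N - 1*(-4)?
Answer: 94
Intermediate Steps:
P(N) = 4 + N (P(N) = N + 4 = 4 + N)
x = 6 (x = 6*(-6 + (4 + 3)) = 6*(-6 + 7) = 6*1 = 6)
c(l, h) = -100 + h
-c(-23, x) = -(-100 + 6) = -1*(-94) = 94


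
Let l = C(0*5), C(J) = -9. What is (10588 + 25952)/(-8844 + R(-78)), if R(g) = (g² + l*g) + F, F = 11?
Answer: -36540/2047 ≈ -17.851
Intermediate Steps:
l = -9
R(g) = 11 + g² - 9*g (R(g) = (g² - 9*g) + 11 = 11 + g² - 9*g)
(10588 + 25952)/(-8844 + R(-78)) = (10588 + 25952)/(-8844 + (11 + (-78)² - 9*(-78))) = 36540/(-8844 + (11 + 6084 + 702)) = 36540/(-8844 + 6797) = 36540/(-2047) = 36540*(-1/2047) = -36540/2047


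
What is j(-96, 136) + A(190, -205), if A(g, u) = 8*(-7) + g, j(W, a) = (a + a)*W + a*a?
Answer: -7482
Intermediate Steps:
j(W, a) = a² + 2*W*a (j(W, a) = (2*a)*W + a² = 2*W*a + a² = a² + 2*W*a)
A(g, u) = -56 + g
j(-96, 136) + A(190, -205) = 136*(136 + 2*(-96)) + (-56 + 190) = 136*(136 - 192) + 134 = 136*(-56) + 134 = -7616 + 134 = -7482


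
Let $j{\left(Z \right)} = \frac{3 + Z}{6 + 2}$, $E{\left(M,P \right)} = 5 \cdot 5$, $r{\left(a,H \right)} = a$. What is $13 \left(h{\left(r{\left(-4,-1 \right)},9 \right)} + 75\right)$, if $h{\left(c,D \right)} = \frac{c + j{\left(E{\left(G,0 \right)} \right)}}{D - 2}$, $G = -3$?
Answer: $\frac{13637}{14} \approx 974.07$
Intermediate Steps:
$E{\left(M,P \right)} = 25$
$j{\left(Z \right)} = \frac{3}{8} + \frac{Z}{8}$ ($j{\left(Z \right)} = \frac{3 + Z}{8} = \left(3 + Z\right) \frac{1}{8} = \frac{3}{8} + \frac{Z}{8}$)
$h{\left(c,D \right)} = \frac{\frac{7}{2} + c}{-2 + D}$ ($h{\left(c,D \right)} = \frac{c + \left(\frac{3}{8} + \frac{1}{8} \cdot 25\right)}{D - 2} = \frac{c + \left(\frac{3}{8} + \frac{25}{8}\right)}{-2 + D} = \frac{c + \frac{7}{2}}{-2 + D} = \frac{\frac{7}{2} + c}{-2 + D}$)
$13 \left(h{\left(r{\left(-4,-1 \right)},9 \right)} + 75\right) = 13 \left(\frac{\frac{7}{2} - 4}{-2 + 9} + 75\right) = 13 \left(\frac{1}{7} \left(- \frac{1}{2}\right) + 75\right) = 13 \left(- \frac{1}{14} + 75\right) = 13 \cdot \frac{1049}{14} = \frac{13637}{14}$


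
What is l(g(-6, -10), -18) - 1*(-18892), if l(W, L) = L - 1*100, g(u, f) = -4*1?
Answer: 18774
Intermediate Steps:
g(u, f) = -4
l(W, L) = -100 + L (l(W, L) = L - 100 = -100 + L)
l(g(-6, -10), -18) - 1*(-18892) = (-100 - 18) - 1*(-18892) = -118 + 18892 = 18774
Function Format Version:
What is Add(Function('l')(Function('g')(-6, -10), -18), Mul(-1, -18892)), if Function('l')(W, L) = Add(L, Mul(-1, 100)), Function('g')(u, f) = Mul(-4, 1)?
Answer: 18774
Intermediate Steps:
Function('g')(u, f) = -4
Function('l')(W, L) = Add(-100, L) (Function('l')(W, L) = Add(L, -100) = Add(-100, L))
Add(Function('l')(Function('g')(-6, -10), -18), Mul(-1, -18892)) = Add(Add(-100, -18), Mul(-1, -18892)) = Add(-118, 18892) = 18774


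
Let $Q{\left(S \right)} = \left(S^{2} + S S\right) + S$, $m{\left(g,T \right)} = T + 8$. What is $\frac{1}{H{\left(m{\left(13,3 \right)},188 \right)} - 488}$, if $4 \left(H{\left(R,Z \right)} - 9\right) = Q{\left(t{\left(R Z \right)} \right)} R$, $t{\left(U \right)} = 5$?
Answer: $- \frac{4}{1311} \approx -0.0030511$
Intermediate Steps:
$m{\left(g,T \right)} = 8 + T$
$Q{\left(S \right)} = S + 2 S^{2}$ ($Q{\left(S \right)} = \left(S^{2} + S^{2}\right) + S = 2 S^{2} + S = S + 2 S^{2}$)
$H{\left(R,Z \right)} = 9 + \frac{55 R}{4}$ ($H{\left(R,Z \right)} = 9 + \frac{5 \left(1 + 2 \cdot 5\right) R}{4} = 9 + \frac{5 \left(1 + 10\right) R}{4} = 9 + \frac{5 \cdot 11 R}{4} = 9 + \frac{55 R}{4}$)
$\frac{1}{H{\left(m{\left(13,3 \right)},188 \right)} - 488} = \frac{1}{\left(9 + \frac{55 \left(8 + 3\right)}{4}\right) - 488} = \frac{1}{\left(9 + \frac{55}{4} \cdot 11\right) - 488} = \frac{1}{\left(9 + \frac{605}{4}\right) - 488} = \frac{1}{\frac{641}{4} - 488} = \frac{1}{- \frac{1311}{4}} = - \frac{4}{1311}$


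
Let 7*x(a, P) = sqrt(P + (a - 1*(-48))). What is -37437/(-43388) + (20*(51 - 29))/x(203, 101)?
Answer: 37437/43388 + 35*sqrt(22) ≈ 165.03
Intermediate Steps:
x(a, P) = sqrt(48 + P + a)/7 (x(a, P) = sqrt(P + (a - 1*(-48)))/7 = sqrt(P + (a + 48))/7 = sqrt(P + (48 + a))/7 = sqrt(48 + P + a)/7)
-37437/(-43388) + (20*(51 - 29))/x(203, 101) = -37437/(-43388) + (20*(51 - 29))/((sqrt(48 + 101 + 203)/7)) = -37437*(-1/43388) + (20*22)/((sqrt(352)/7)) = 37437/43388 + 440/(((4*sqrt(22))/7)) = 37437/43388 + 440/((4*sqrt(22)/7)) = 37437/43388 + 440*(7*sqrt(22)/88) = 37437/43388 + 35*sqrt(22)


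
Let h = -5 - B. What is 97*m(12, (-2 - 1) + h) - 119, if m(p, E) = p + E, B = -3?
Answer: 560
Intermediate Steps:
h = -2 (h = -5 - 1*(-3) = -5 + 3 = -2)
m(p, E) = E + p
97*m(12, (-2 - 1) + h) - 119 = 97*(((-2 - 1) - 2) + 12) - 119 = 97*((-3 - 2) + 12) - 119 = 97*(-5 + 12) - 119 = 97*7 - 119 = 679 - 119 = 560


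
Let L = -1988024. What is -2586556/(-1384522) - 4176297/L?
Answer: 5462155240189/1376231482264 ≈ 3.9689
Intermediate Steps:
-2586556/(-1384522) - 4176297/L = -2586556/(-1384522) - 4176297/(-1988024) = -2586556*(-1/1384522) - 4176297*(-1/1988024) = 1293278/692261 + 4176297/1988024 = 5462155240189/1376231482264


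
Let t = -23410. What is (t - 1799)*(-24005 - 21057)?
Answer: 1135967958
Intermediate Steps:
(t - 1799)*(-24005 - 21057) = (-23410 - 1799)*(-24005 - 21057) = -25209*(-45062) = 1135967958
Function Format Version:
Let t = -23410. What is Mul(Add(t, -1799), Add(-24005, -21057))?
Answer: 1135967958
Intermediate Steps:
Mul(Add(t, -1799), Add(-24005, -21057)) = Mul(Add(-23410, -1799), Add(-24005, -21057)) = Mul(-25209, -45062) = 1135967958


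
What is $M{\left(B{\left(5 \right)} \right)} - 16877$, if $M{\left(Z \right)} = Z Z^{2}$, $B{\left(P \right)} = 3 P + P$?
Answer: $-8877$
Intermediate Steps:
$B{\left(P \right)} = 4 P$
$M{\left(Z \right)} = Z^{3}$
$M{\left(B{\left(5 \right)} \right)} - 16877 = \left(4 \cdot 5\right)^{3} - 16877 = 20^{3} - 16877 = 8000 - 16877 = -8877$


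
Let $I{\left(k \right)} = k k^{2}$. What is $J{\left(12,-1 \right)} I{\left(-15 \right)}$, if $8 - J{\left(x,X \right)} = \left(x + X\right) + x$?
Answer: $50625$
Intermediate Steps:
$I{\left(k \right)} = k^{3}$
$J{\left(x,X \right)} = 8 - X - 2 x$ ($J{\left(x,X \right)} = 8 - \left(\left(x + X\right) + x\right) = 8 - \left(\left(X + x\right) + x\right) = 8 - \left(X + 2 x\right) = 8 - X - 2 x$)
$J{\left(12,-1 \right)} I{\left(-15 \right)} = \left(8 - -1 - 24\right) \left(-15\right)^{3} = \left(8 + 1 - 24\right) \left(-3375\right) = \left(-15\right) \left(-3375\right) = 50625$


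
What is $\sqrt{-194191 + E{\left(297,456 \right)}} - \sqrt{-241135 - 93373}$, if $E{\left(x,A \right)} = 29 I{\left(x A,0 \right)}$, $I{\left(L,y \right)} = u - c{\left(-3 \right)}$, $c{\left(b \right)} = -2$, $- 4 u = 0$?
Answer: $i \left(\sqrt{194133} - 2 \sqrt{83627}\right) \approx - 137.76 i$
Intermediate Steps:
$u = 0$ ($u = \left(- \frac{1}{4}\right) 0 = 0$)
$I{\left(L,y \right)} = 2$ ($I{\left(L,y \right)} = 0 - -2 = 0 + 2 = 2$)
$E{\left(x,A \right)} = 58$ ($E{\left(x,A \right)} = 29 \cdot 2 = 58$)
$\sqrt{-194191 + E{\left(297,456 \right)}} - \sqrt{-241135 - 93373} = \sqrt{-194191 + 58} - \sqrt{-241135 - 93373} = \sqrt{-194133} - \sqrt{-334508} = i \sqrt{194133} - 2 i \sqrt{83627}$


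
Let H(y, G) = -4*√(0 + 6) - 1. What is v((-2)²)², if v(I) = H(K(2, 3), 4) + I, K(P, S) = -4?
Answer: 105 - 24*√6 ≈ 46.212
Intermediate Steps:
H(y, G) = -1 - 4*√6 (H(y, G) = -4*√6 - 1 = -1 - 4*√6)
v(I) = -1 + I - 4*√6 (v(I) = (-1 - 4*√6) + I = -1 + I - 4*√6)
v((-2)²)² = (-1 + (-2)² - 4*√6)² = (-1 + 4 - 4*√6)² = (3 - 4*√6)²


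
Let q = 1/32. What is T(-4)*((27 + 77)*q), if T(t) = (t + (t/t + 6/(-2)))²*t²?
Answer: 1872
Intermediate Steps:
q = 1/32 ≈ 0.031250
T(t) = t²*(-2 + t)² (T(t) = (t + (1 + 6*(-½)))²*t² = (t + (1 - 3))²*t² = (t - 2)²*t² = (-2 + t)²*t² = t²*(-2 + t)²)
T(-4)*((27 + 77)*q) = ((-4)²*(-2 - 4)²)*((27 + 77)*(1/32)) = (16*(-6)²)*(104*(1/32)) = (16*36)*(13/4) = 576*(13/4) = 1872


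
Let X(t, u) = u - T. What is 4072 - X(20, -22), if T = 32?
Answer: 4126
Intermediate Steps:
X(t, u) = -32 + u (X(t, u) = u - 1*32 = u - 32 = -32 + u)
4072 - X(20, -22) = 4072 - (-32 - 22) = 4072 - 1*(-54) = 4072 + 54 = 4126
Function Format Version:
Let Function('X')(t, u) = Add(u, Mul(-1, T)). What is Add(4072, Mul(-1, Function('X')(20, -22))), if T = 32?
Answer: 4126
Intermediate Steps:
Function('X')(t, u) = Add(-32, u) (Function('X')(t, u) = Add(u, Mul(-1, 32)) = Add(u, -32) = Add(-32, u))
Add(4072, Mul(-1, Function('X')(20, -22))) = Add(4072, Mul(-1, Add(-32, -22))) = Add(4072, Mul(-1, -54)) = Add(4072, 54) = 4126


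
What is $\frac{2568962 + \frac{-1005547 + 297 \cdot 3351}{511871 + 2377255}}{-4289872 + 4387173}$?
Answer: $\frac{3711027448456}{140557424463} \approx 26.402$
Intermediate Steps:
$\frac{2568962 + \frac{-1005547 + 297 \cdot 3351}{511871 + 2377255}}{-4289872 + 4387173} = \frac{2568962 + \frac{-1005547 + 995247}{2889126}}{97301} = \left(2568962 - \frac{5150}{1444563}\right) \frac{1}{97301} = \frac{3711027448456}{1444563} \cdot \frac{1}{97301} = \frac{3711027448456}{140557424463}$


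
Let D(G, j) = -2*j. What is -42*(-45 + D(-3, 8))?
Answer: 2562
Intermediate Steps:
-42*(-45 + D(-3, 8)) = -42*(-45 - 2*8) = -42*(-45 - 16) = -42*(-61) = 2562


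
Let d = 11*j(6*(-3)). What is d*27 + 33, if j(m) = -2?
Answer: -561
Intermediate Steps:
d = -22 (d = 11*(-2) = -22)
d*27 + 33 = -22*27 + 33 = -594 + 33 = -561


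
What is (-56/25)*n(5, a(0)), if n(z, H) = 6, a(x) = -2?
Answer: -336/25 ≈ -13.440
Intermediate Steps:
(-56/25)*n(5, a(0)) = -56/25*6 = -336/25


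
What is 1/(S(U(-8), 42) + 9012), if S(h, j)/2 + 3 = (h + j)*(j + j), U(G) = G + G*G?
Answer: 1/25470 ≈ 3.9262e-5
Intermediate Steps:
U(G) = G + G**2
S(h, j) = -6 + 4*j*(h + j) (S(h, j) = -6 + 2*((h + j)*(j + j)) = -6 + 2*((h + j)*(2*j)) = -6 + 2*(2*j*(h + j)) = -6 + 4*j*(h + j))
1/(S(U(-8), 42) + 9012) = 1/((-6 + 4*42**2 + 4*(-8*(1 - 8))*42) + 9012) = 1/((-6 + 4*1764 + 4*(-8*(-7))*42) + 9012) = 1/((-6 + 7056 + 4*56*42) + 9012) = 1/((-6 + 7056 + 9408) + 9012) = 1/(16458 + 9012) = 1/25470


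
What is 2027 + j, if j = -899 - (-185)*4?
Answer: 1868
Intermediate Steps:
j = -159 (j = -899 - 1*(-740) = -899 + 740 = -159)
2027 + j = 2027 - 159 = 1868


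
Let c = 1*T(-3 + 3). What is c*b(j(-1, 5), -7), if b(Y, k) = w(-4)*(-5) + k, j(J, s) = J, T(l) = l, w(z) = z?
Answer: 0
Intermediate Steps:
b(Y, k) = 20 + k (b(Y, k) = -4*(-5) + k = 20 + k)
c = 0 (c = 1*(-3 + 3) = 1*0 = 0)
c*b(j(-1, 5), -7) = 0*(20 - 7) = 0*13 = 0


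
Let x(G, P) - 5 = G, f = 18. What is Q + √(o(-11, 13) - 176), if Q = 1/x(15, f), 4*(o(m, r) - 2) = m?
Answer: 1/20 + I*√707/2 ≈ 0.05 + 13.295*I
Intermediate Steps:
o(m, r) = 2 + m/4
x(G, P) = 5 + G
Q = 1/20 (Q = 1/(5 + 15) = 1/20 ≈ 0.050000)
Q + √(o(-11, 13) - 176) = 1/20 + √((2 + (¼)*(-11)) - 176) = 1/20 + √((2 - 11/4) - 176) = 1/20 + √(-¾ - 176) = 1/20 + √(-707/4) = 1/20 + I*√707/2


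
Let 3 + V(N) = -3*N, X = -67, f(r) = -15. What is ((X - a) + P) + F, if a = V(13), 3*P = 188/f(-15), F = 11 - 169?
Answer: -8423/45 ≈ -187.18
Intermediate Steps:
F = -158
P = -188/45 (P = (188/(-15))/3 = (188*(-1/15))/3 = (1/3)*(-188/15) = -188/45 ≈ -4.1778)
V(N) = -3 - 3*N
a = -42 (a = -3 - 3*13 = -3 - 39 = -42)
((X - a) + P) + F = ((-67 - 1*(-42)) - 188/45) - 158 = ((-67 + 42) - 188/45) - 158 = (-25 - 188/45) - 158 = -1313/45 - 158 = -8423/45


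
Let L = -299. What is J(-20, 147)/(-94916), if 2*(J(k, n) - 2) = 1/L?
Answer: -1195/56759768 ≈ -2.1054e-5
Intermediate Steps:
J(k, n) = 1195/598 (J(k, n) = 2 + (1/2)/(-299) = 2 + (1/2)*(-1/299) = 2 - 1/598 = 1195/598)
J(-20, 147)/(-94916) = (1195/598)/(-94916) = (1195/598)*(-1/94916) = -1195/56759768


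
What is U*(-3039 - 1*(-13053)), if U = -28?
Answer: -280392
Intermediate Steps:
U*(-3039 - 1*(-13053)) = -28*(-3039 - 1*(-13053)) = -28*(-3039 + 13053) = -28*10014 = -280392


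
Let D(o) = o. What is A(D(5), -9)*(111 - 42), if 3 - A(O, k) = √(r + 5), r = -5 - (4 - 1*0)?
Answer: 207 - 138*I ≈ 207.0 - 138.0*I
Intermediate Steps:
r = -9 (r = -5 - (4 + 0) = -5 - 1*4 = -5 - 4 = -9)
A(O, k) = 3 - 2*I (A(O, k) = 3 - √(-9 + 5) = 3 - √(-4) = 3 - 2*I)
A(D(5), -9)*(111 - 42) = (3 - 2*I)*(111 - 42) = (3 - 2*I)*69 = 207 - 138*I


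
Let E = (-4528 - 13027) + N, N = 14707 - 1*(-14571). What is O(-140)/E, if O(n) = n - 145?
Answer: -15/617 ≈ -0.024311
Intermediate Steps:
N = 29278 (N = 14707 + 14571 = 29278)
O(n) = -145 + n
E = 11723 (E = (-4528 - 13027) + 29278 = -17555 + 29278 = 11723)
O(-140)/E = (-145 - 140)/11723 = -285*1/11723 = -15/617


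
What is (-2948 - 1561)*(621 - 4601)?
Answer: 17945820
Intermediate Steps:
(-2948 - 1561)*(621 - 4601) = -4509*(-3980) = 17945820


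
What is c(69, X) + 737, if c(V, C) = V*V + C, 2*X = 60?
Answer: 5528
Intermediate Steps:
X = 30 (X = (½)*60 = 30)
c(V, C) = C + V² (c(V, C) = V² + C = C + V²)
c(69, X) + 737 = (30 + 69²) + 737 = (30 + 4761) + 737 = 4791 + 737 = 5528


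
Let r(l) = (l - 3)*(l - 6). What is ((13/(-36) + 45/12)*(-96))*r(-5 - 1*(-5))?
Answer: -5856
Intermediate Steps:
r(l) = (-6 + l)*(-3 + l) (r(l) = (-3 + l)*(-6 + l) = (-6 + l)*(-3 + l))
((13/(-36) + 45/12)*(-96))*r(-5 - 1*(-5)) = ((13/(-36) + 45/12)*(-96))*(18 + (-5 - 1*(-5))² - 9*(-5 - 1*(-5))) = ((13*(-1/36) + 45*(1/12))*(-96))*(18 + (-5 + 5)² - 9*(-5 + 5)) = ((-13/36 + 15/4)*(-96))*(18 + 0² - 9*0) = ((61/18)*(-96))*(18 + 0 + 0) = -976/3*18 = -5856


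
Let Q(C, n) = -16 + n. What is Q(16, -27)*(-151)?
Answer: 6493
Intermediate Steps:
Q(16, -27)*(-151) = (-16 - 27)*(-151) = -43*(-151) = 6493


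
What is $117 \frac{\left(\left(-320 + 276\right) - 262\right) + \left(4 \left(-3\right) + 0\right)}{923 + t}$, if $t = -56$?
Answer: $- \frac{12402}{289} \approx -42.914$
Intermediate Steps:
$117 \frac{\left(\left(-320 + 276\right) - 262\right) + \left(4 \left(-3\right) + 0\right)}{923 + t} = 117 \frac{\left(\left(-320 + 276\right) - 262\right) + \left(4 \left(-3\right) + 0\right)}{923 - 56} = 117 \frac{\left(-44 - 262\right) + \left(-12 + 0\right)}{867} = 117 \left(-306 - 12\right) \frac{1}{867} = 117 \left(\left(-318\right) \frac{1}{867}\right) = 117 \left(- \frac{106}{289}\right) = - \frac{12402}{289}$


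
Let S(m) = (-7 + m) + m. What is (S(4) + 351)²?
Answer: 123904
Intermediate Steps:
S(m) = -7 + 2*m
(S(4) + 351)² = ((-7 + 2*4) + 351)² = ((-7 + 8) + 351)² = (1 + 351)² = 352² = 123904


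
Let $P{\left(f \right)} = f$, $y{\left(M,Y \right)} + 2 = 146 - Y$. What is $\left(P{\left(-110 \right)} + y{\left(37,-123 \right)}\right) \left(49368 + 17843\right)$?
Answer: $10552127$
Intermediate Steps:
$y{\left(M,Y \right)} = 144 - Y$ ($y{\left(M,Y \right)} = -2 - \left(-146 + Y\right) = 144 - Y$)
$\left(P{\left(-110 \right)} + y{\left(37,-123 \right)}\right) \left(49368 + 17843\right) = \left(-110 + \left(144 - -123\right)\right) \left(49368 + 17843\right) = \left(-110 + \left(144 + 123\right)\right) 67211 = \left(-110 + 267\right) 67211 = 157 \cdot 67211 = 10552127$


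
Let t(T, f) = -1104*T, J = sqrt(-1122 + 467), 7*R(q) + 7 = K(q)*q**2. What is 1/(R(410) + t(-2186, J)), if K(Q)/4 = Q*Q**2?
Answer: 7/46342497293401 ≈ 1.5105e-13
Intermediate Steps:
K(Q) = 4*Q**3 (K(Q) = 4*(Q*Q**2) = 4*Q**3)
R(q) = -1 + 4*q**5/7 (R(q) = -1 + ((4*q**3)*q**2)/7 = -1 + (4*q**5)/7 = -1 + 4*q**5/7)
J = I*sqrt(655) (J = sqrt(-655) = I*sqrt(655) ≈ 25.593*I)
1/(R(410) + t(-2186, J)) = 1/((-1 + (4/7)*410**5) - 1104*(-2186)) = 1/((-1 + (4/7)*11585620100000) + 2413344) = 1/((-1 + 46342480400000/7) + 2413344) = 1/(46342480399993/7 + 2413344) = 1/(46342497293401/7) = 7/46342497293401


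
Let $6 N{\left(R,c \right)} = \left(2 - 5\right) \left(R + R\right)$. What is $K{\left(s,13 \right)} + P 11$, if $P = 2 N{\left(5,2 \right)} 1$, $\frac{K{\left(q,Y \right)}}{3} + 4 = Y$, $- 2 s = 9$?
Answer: $-83$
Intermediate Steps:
$s = - \frac{9}{2}$ ($s = \left(- \frac{1}{2}\right) 9 = - \frac{9}{2} \approx -4.5$)
$N{\left(R,c \right)} = - R$ ($N{\left(R,c \right)} = \frac{\left(2 - 5\right) \left(R + R\right)}{6} = \frac{\left(-3\right) 2 R}{6} = \frac{\left(-6\right) R}{6} = - R$)
$K{\left(q,Y \right)} = -12 + 3 Y$
$P = -10$ ($P = 2 \left(\left(-1\right) 5\right) 1 = 2 \left(-5\right) 1 = \left(-10\right) 1 = -10$)
$K{\left(s,13 \right)} + P 11 = \left(-12 + 3 \cdot 13\right) - 110 = \left(-12 + 39\right) - 110 = 27 - 110 = -83$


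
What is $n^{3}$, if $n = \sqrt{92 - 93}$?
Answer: $- i \approx - 1.0 i$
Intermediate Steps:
$n = i$ ($n = \sqrt{92 - 93} = \sqrt{-1} = i \approx 1.0 i$)
$n^{3} = i^{3} = - i$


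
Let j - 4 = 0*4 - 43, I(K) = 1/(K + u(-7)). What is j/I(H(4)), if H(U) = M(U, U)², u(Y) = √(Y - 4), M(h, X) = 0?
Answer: -39*I*√11 ≈ -129.35*I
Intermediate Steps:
u(Y) = √(-4 + Y)
H(U) = 0 (H(U) = 0² = 0)
I(K) = 1/(K + I*√11) (I(K) = 1/(K + √(-4 - 7)) = 1/(K + √(-11)) = 1/(K + I*√11))
j = -39 (j = 4 + (0*4 - 43) = 4 + (0 - 43) = 4 - 43 = -39)
j/I(H(4)) = -39*I*√11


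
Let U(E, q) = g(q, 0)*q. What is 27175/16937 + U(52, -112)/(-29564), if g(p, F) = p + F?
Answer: 147735993/125181367 ≈ 1.1802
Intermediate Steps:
g(p, F) = F + p
U(E, q) = q² (U(E, q) = (0 + q)*q = q*q = q²)
27175/16937 + U(52, -112)/(-29564) = 27175/16937 + (-112)²/(-29564) = 27175*(1/16937) + 12544*(-1/29564) = 27175/16937 - 3136/7391 = 147735993/125181367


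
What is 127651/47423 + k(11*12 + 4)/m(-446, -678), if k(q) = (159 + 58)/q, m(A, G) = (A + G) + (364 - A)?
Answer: 5440917513/2025151792 ≈ 2.6867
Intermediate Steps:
m(A, G) = 364 + G
k(q) = 217/q
127651/47423 + k(11*12 + 4)/m(-446, -678) = 127651/47423 + (217/(11*12 + 4))/(364 - 678) = 127651*(1/47423) + (217/(132 + 4))/(-314) = 127651/47423 + (217/136)*(-1/314) = 127651/47423 - 217/42704 = 5440917513/2025151792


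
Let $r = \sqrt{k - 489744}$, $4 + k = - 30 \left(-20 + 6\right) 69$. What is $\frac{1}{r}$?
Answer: $- \frac{i \sqrt{238}}{10472} \approx - 0.0014732 i$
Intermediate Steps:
$k = 28976$ ($k = -4 + - 30 \left(-20 + 6\right) 69 = -4 + \left(-30\right) \left(-14\right) 69 = -4 + 420 \cdot 69 = -4 + 28980 = 28976$)
$r = 44 i \sqrt{238}$ ($r = \sqrt{28976 - 489744} = \sqrt{-460768} = 44 i \sqrt{238} \approx 678.8 i$)
$\frac{1}{r} = \frac{1}{44 i \sqrt{238}} = - \frac{i \sqrt{238}}{10472}$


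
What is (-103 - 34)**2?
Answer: 18769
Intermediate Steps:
(-103 - 34)**2 = (-137)**2 = 18769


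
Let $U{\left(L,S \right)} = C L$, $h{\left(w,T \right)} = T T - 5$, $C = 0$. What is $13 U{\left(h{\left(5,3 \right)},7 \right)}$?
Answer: $0$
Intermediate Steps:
$h{\left(w,T \right)} = -5 + T^{2}$ ($h{\left(w,T \right)} = T^{2} - 5 = -5 + T^{2}$)
$U{\left(L,S \right)} = 0$ ($U{\left(L,S \right)} = 0 L = 0$)
$13 U{\left(h{\left(5,3 \right)},7 \right)} = 13 \cdot 0 = 0$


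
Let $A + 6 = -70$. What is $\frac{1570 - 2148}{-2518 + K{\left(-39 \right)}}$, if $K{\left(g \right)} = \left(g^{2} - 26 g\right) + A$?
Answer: $\frac{578}{59} \approx 9.7966$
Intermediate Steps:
$A = -76$ ($A = -6 - 70 = -76$)
$K{\left(g \right)} = -76 + g^{2} - 26 g$ ($K{\left(g \right)} = \left(g^{2} - 26 g\right) - 76 = -76 + g^{2} - 26 g$)
$\frac{1570 - 2148}{-2518 + K{\left(-39 \right)}} = \frac{1570 - 2148}{-2518 - \left(-938 - 1521\right)} = - \frac{578}{-2518 + \left(-76 + 1521 + 1014\right)} = - \frac{578}{-2518 + 2459} = - \frac{578}{-59} = \left(-578\right) \left(- \frac{1}{59}\right) = \frac{578}{59}$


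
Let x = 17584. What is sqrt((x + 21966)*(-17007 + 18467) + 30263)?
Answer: sqrt(57773263) ≈ 7600.9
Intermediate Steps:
sqrt((x + 21966)*(-17007 + 18467) + 30263) = sqrt((17584 + 21966)*(-17007 + 18467) + 30263) = sqrt(39550*1460 + 30263) = sqrt(57743000 + 30263) = sqrt(57773263)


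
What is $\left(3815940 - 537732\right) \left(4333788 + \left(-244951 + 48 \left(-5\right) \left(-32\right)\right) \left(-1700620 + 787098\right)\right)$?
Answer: $710573260330848000$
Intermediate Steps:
$\left(3815940 - 537732\right) \left(4333788 + \left(-244951 + 48 \left(-5\right) \left(-32\right)\right) \left(-1700620 + 787098\right)\right) = 3278208 \left(4333788 + \left(-244951 - -7680\right) \left(-913522\right)\right) = 3278208 \left(4333788 + \left(-244951 + 7680\right) \left(-913522\right)\right) = 3278208 \left(4333788 - -216752278462\right) = 3278208 \left(4333788 + 216752278462\right) = 3278208 \cdot 216756612250 = 710573260330848000$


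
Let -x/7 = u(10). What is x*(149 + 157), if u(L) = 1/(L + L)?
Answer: -1071/10 ≈ -107.10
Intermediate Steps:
u(L) = 1/(2*L)
x = -7/20 (x = -7/(2*10) = -7*1/20 = -7/20 ≈ -0.35000)
x*(149 + 157) = -7*(149 + 157)/20 = -7/20*306 = -1071/10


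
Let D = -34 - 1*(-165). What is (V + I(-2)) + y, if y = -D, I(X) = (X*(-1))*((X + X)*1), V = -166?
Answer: -305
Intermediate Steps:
D = 131 (D = -34 + 165 = 131)
I(X) = -2*X² (I(X) = (-X)*((2*X)*1) = (-X)*(2*X) = -2*X²)
y = -131 (y = -1*131 = -131)
(V + I(-2)) + y = (-166 - 2*(-2)²) - 131 = (-166 - 2*4) - 131 = (-166 - 8) - 131 = -174 - 131 = -305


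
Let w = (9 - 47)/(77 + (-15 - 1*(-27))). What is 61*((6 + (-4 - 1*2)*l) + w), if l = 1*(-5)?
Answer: 193126/89 ≈ 2170.0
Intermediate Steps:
l = -5
w = -38/89 (w = -38/(77 + (-15 + 27)) = -38/(77 + 12) = -38/89 ≈ -0.42697)
61*((6 + (-4 - 1*2)*l) + w) = 61*((6 + (-4 - 1*2)*(-5)) - 38/89) = 61*((6 + (-4 - 2)*(-5)) - 38/89) = 61*((6 - 6*(-5)) - 38/89) = 61*((6 + 30) - 38/89) = 61*(36 - 38/89) = 61*(3166/89) = 193126/89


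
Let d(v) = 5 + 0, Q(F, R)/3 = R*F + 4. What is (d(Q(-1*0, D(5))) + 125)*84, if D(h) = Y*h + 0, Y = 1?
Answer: 10920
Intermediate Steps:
D(h) = h (D(h) = 1*h + 0 = h + 0 = h)
Q(F, R) = 12 + 3*F*R (Q(F, R) = 3*(R*F + 4) = 3*(F*R + 4) = 3*(4 + F*R) = 12 + 3*F*R)
d(v) = 5
(d(Q(-1*0, D(5))) + 125)*84 = (5 + 125)*84 = 130*84 = 10920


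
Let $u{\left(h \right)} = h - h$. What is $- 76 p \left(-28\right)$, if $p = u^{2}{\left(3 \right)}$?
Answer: $0$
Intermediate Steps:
$u{\left(h \right)} = 0$
$p = 0$ ($p = 0^{2} = 0$)
$- 76 p \left(-28\right) = \left(-76\right) 0 \left(-28\right) = 0 \left(-28\right) = 0$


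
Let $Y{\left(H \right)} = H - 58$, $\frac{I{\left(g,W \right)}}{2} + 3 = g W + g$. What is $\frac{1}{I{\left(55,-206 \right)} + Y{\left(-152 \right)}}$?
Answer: $- \frac{1}{22766} \approx -4.3925 \cdot 10^{-5}$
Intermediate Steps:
$I{\left(g,W \right)} = -6 + 2 g + 2 W g$ ($I{\left(g,W \right)} = -6 + 2 \left(g W + g\right) = -6 + 2 \left(W g + g\right) = -6 + 2 \left(g + W g\right) = -6 + \left(2 g + 2 W g\right) = -6 + 2 g + 2 W g$)
$Y{\left(H \right)} = -58 + H$
$\frac{1}{I{\left(55,-206 \right)} + Y{\left(-152 \right)}} = \frac{1}{\left(-6 + 2 \cdot 55 + 2 \left(-206\right) 55\right) - 210} = \frac{1}{\left(-6 + 110 - 22660\right) - 210} = \frac{1}{-22556 - 210} = \frac{1}{-22766} = - \frac{1}{22766}$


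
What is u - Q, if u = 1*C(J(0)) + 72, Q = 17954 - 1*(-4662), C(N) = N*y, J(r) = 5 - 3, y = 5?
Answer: -22534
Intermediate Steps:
J(r) = 2
C(N) = 5*N (C(N) = N*5 = 5*N)
Q = 22616 (Q = 17954 + 4662 = 22616)
u = 82 (u = 1*(5*2) + 72 = 1*10 + 72 = 10 + 72 = 82)
u - Q = 82 - 1*22616 = 82 - 22616 = -22534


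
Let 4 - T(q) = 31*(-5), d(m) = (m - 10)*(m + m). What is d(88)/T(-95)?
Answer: 4576/53 ≈ 86.340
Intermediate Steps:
d(m) = 2*m*(-10 + m) (d(m) = (-10 + m)*(2*m) = 2*m*(-10 + m))
T(q) = 159 (T(q) = 4 - 31*(-5) = 4 - 1*(-155) = 4 + 155 = 159)
d(88)/T(-95) = (2*88*(-10 + 88))/159 = (2*88*78)*(1/159) = 13728*(1/159) = 4576/53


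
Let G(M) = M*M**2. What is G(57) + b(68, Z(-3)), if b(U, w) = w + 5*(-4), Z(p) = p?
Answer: 185170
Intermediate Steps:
b(U, w) = -20 + w (b(U, w) = w - 20 = -20 + w)
G(M) = M**3
G(57) + b(68, Z(-3)) = 57**3 + (-20 - 3) = 185193 - 23 = 185170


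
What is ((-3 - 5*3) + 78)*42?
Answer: 2520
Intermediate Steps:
((-3 - 5*3) + 78)*42 = ((-3 - 15) + 78)*42 = (-18 + 78)*42 = 60*42 = 2520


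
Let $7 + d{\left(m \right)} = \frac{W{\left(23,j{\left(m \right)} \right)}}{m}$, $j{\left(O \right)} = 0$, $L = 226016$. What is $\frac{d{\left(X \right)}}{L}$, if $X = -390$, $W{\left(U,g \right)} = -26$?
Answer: $- \frac{13}{423780} \approx -3.0676 \cdot 10^{-5}$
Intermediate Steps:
$d{\left(m \right)} = -7 - \frac{26}{m}$
$\frac{d{\left(X \right)}}{L} = \frac{-7 - \frac{26}{-390}}{226016} = \left(-7 - - \frac{1}{15}\right) \frac{1}{226016} = \left(-7 + \frac{1}{15}\right) \frac{1}{226016} = \left(- \frac{104}{15}\right) \frac{1}{226016} = - \frac{13}{423780}$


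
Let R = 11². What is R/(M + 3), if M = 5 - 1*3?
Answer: 121/5 ≈ 24.200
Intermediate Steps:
M = 2 (M = 5 - 3 = 2)
R = 121
R/(M + 3) = 121/(2 + 3) = 121/5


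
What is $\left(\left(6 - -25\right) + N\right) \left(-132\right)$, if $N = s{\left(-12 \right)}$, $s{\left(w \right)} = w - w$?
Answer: $-4092$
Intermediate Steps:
$s{\left(w \right)} = 0$
$N = 0$
$\left(\left(6 - -25\right) + N\right) \left(-132\right) = \left(\left(6 - -25\right) + 0\right) \left(-132\right) = \left(\left(6 + 25\right) + 0\right) \left(-132\right) = \left(31 + 0\right) \left(-132\right) = 31 \left(-132\right) = -4092$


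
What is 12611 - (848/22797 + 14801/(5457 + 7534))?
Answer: 3734472699532/296155827 ≈ 12610.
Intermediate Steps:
12611 - (848/22797 + 14801/(5457 + 7534)) = 12611 - (848*(1/22797) + 14801/12991) = 12611 - (848/22797 + 14801*(1/12991)) = 12611 - (848/22797 + 14801/12991) = 12611 - 1*348434765/296155827 = 12611 - 348434765/296155827 = 3734472699532/296155827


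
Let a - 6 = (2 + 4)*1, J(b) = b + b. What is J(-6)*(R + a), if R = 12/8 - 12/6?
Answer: -138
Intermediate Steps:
J(b) = 2*b
R = -1/2 (R = 12*(1/8) - 12*1/6 = 3/2 - 2 = -1/2 ≈ -0.50000)
a = 12 (a = 6 + (2 + 4)*1 = 6 + 6*1 = 6 + 6 = 12)
J(-6)*(R + a) = (2*(-6))*(-1/2 + 12) = -12*23/2 = -138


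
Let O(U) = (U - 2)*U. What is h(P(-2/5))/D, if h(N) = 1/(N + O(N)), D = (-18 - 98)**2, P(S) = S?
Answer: 25/188384 ≈ 0.00013271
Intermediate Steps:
O(U) = U*(-2 + U) (O(U) = (-2 + U)*U = U*(-2 + U))
D = 13456 (D = (-116)**2 = 13456)
h(N) = 1/(N + N*(-2 + N))
h(P(-2/5))/D = (1/(((-2/5))*(-1 - 2/5)))/13456 = (1/(((-2*1/5))*(-1 - 2*1/5)))*(1/13456) = (1/((-2/5)*(-1 - 2/5)))*(1/13456) = -5/(2*(-7/5))*(1/13456) = -5/2*(-5/7)*(1/13456) = (25/14)*(1/13456) = 25/188384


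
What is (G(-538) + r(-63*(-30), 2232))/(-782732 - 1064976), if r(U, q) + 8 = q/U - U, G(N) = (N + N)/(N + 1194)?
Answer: 32691469/31817531760 ≈ 0.0010275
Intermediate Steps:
G(N) = 2*N/(1194 + N) (G(N) = (2*N)/(1194 + N) = 2*N/(1194 + N))
r(U, q) = -8 - U + q/U (r(U, q) = -8 + (q/U - U) = -8 + (-U + q/U) = -8 - U + q/U)
(G(-538) + r(-63*(-30), 2232))/(-782732 - 1064976) = (2*(-538)/(1194 - 538) + (-8 - (-63)*(-30) + 2232/((-63*(-30)))))/(-782732 - 1064976) = (2*(-538)/656 + (-8 - 1*1890 + 2232/1890))/(-1847708) = (2*(-538)*(1/656) + (-8 - 1890 + 2232*(1/1890)))*(-1/1847708) = (-269/164 + (-8 - 1890 + 124/105))*(-1/1847708) = (-269/164 - 199166/105)*(-1/1847708) = -32691469/17220*(-1/1847708) = 32691469/31817531760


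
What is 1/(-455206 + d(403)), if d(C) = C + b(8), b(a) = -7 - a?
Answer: -1/454818 ≈ -2.1987e-6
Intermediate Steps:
d(C) = -15 + C (d(C) = C + (-7 - 1*8) = C + (-7 - 8) = C - 15 = -15 + C)
1/(-455206 + d(403)) = 1/(-455206 + (-15 + 403)) = 1/(-455206 + 388) = 1/(-454818) = -1/454818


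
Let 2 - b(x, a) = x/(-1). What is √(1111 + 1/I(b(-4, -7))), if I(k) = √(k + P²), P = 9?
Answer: √(6933751 + 79*√79)/79 ≈ 33.333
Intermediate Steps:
b(x, a) = 2 + x (b(x, a) = 2 - x/(-1) = 2 - x*(-1) = 2 - (-1)*x = 2 + x)
I(k) = √(81 + k) (I(k) = √(k + 9²) = √(k + 81) = √(81 + k))
√(1111 + 1/I(b(-4, -7))) = √(1111 + 1/(√(81 + (2 - 4)))) = √(1111 + 1/(√(81 - 2))) = √(1111 + 1/(√79)) = √(1111 + √79/79)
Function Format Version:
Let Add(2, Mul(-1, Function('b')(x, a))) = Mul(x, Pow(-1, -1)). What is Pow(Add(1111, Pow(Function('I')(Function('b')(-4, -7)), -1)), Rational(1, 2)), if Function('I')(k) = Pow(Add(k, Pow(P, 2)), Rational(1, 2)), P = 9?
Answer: Mul(Rational(1, 79), Pow(Add(6933751, Mul(79, Pow(79, Rational(1, 2)))), Rational(1, 2))) ≈ 33.333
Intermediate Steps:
Function('b')(x, a) = Add(2, x) (Function('b')(x, a) = Add(2, Mul(-1, Mul(x, Pow(-1, -1)))) = Add(2, Mul(-1, Mul(x, -1))) = Add(2, Mul(-1, Mul(-1, x))) = Add(2, x))
Function('I')(k) = Pow(Add(81, k), Rational(1, 2)) (Function('I')(k) = Pow(Add(k, Pow(9, 2)), Rational(1, 2)) = Pow(Add(k, 81), Rational(1, 2)) = Pow(Add(81, k), Rational(1, 2)))
Pow(Add(1111, Pow(Function('I')(Function('b')(-4, -7)), -1)), Rational(1, 2)) = Pow(Add(1111, Pow(Pow(Add(81, Add(2, -4)), Rational(1, 2)), -1)), Rational(1, 2)) = Pow(Add(1111, Pow(Pow(Add(81, -2), Rational(1, 2)), -1)), Rational(1, 2)) = Pow(Add(1111, Pow(Pow(79, Rational(1, 2)), -1)), Rational(1, 2)) = Pow(Add(1111, Mul(Rational(1, 79), Pow(79, Rational(1, 2)))), Rational(1, 2))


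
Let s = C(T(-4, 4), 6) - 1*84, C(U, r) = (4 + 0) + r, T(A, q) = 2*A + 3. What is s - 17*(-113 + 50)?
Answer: 997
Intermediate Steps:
T(A, q) = 3 + 2*A
C(U, r) = 4 + r
s = -74 (s = (4 + 6) - 1*84 = 10 - 84 = -74)
s - 17*(-113 + 50) = -74 - 17*(-113 + 50) = -74 - 17*(-63) = -74 + 1071 = 997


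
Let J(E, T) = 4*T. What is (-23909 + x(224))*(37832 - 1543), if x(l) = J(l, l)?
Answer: -835118757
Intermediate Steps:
x(l) = 4*l
(-23909 + x(224))*(37832 - 1543) = (-23909 + 4*224)*(37832 - 1543) = (-23909 + 896)*36289 = -23013*36289 = -835118757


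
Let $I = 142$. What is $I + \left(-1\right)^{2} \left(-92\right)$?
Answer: $50$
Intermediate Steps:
$I + \left(-1\right)^{2} \left(-92\right) = 142 + \left(-1\right)^{2} \left(-92\right) = 142 + 1 \left(-92\right) = 142 - 92 = 50$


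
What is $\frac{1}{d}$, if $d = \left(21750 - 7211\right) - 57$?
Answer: $\frac{1}{14482} \approx 6.9051 \cdot 10^{-5}$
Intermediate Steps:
$d = 14482$ ($d = 14539 - 57 = 14482$)
$\frac{1}{d} = \frac{1}{14482}$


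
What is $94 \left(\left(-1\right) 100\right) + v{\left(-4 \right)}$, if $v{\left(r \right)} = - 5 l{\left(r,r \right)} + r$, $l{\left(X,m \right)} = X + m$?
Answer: $-9364$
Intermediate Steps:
$v{\left(r \right)} = - 9 r$ ($v{\left(r \right)} = - 5 \left(r + r\right) + r = - 5 \cdot 2 r + r = - 10 r + r = - 9 r$)
$94 \left(\left(-1\right) 100\right) + v{\left(-4 \right)} = 94 \left(\left(-1\right) 100\right) - -36 = 94 \left(-100\right) + 36 = -9400 + 36 = -9364$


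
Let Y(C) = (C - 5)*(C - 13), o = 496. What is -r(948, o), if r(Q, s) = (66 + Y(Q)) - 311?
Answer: -881460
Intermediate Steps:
Y(C) = (-13 + C)*(-5 + C) (Y(C) = (-5 + C)*(-13 + C) = (-13 + C)*(-5 + C))
r(Q, s) = -180 + Q² - 18*Q (r(Q, s) = (66 + (65 + Q² - 18*Q)) - 311 = (131 + Q² - 18*Q) - 311 = -180 + Q² - 18*Q)
-r(948, o) = -(-180 + 948² - 18*948) = -(-180 + 898704 - 17064) = -1*881460 = -881460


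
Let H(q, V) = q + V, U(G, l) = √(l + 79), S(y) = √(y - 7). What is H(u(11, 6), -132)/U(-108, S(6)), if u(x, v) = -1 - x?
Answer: -144/√(79 + I) ≈ -16.2 + 0.10253*I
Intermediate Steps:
S(y) = √(-7 + y)
U(G, l) = √(79 + l)
H(q, V) = V + q
H(u(11, 6), -132)/U(-108, S(6)) = (-132 + (-1 - 1*11))/(√(79 + √(-7 + 6))) = (-132 + (-1 - 11))/(√(79 + √(-1))) = (-132 - 12)/(√(79 + I)) = -144/√(79 + I)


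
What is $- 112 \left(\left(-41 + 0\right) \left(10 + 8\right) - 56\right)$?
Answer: $88928$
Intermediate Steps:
$- 112 \left(\left(-41 + 0\right) \left(10 + 8\right) - 56\right) = - 112 \left(\left(-41\right) 18 - 56\right) = - 112 \left(-738 - 56\right) = \left(-112\right) \left(-794\right) = 88928$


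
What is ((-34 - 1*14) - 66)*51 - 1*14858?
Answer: -20672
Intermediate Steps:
((-34 - 1*14) - 66)*51 - 1*14858 = ((-34 - 14) - 66)*51 - 14858 = (-48 - 66)*51 - 14858 = -114*51 - 14858 = -5814 - 14858 = -20672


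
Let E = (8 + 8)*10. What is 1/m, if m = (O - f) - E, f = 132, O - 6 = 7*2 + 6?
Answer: -1/266 ≈ -0.0037594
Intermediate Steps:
O = 26 (O = 6 + (7*2 + 6) = 6 + (14 + 6) = 6 + 20 = 26)
E = 160 (E = 16*10 = 160)
m = -266 (m = (26 - 1*132) - 1*160 = (26 - 132) - 160 = -106 - 160 = -266)
1/m = 1/(-266) = -1/266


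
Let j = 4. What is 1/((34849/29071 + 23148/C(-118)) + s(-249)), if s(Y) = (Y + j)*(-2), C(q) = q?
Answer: 1715189/506030947 ≈ 0.0033895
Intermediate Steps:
s(Y) = -8 - 2*Y (s(Y) = (Y + 4)*(-2) = (4 + Y)*(-2) = -8 - 2*Y)
1/((34849/29071 + 23148/C(-118)) + s(-249)) = 1/((34849/29071 + 23148/(-118)) + (-8 - 2*(-249))) = 1/((34849*(1/29071) + 23148*(-1/118)) + (-8 + 498)) = 1/((34849/29071 - 11574/59) + 490) = 1/(-334411663/1715189 + 490) = 1/(506030947/1715189) = 1715189/506030947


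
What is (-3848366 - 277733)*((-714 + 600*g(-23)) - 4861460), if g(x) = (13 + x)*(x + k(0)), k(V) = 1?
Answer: 19517166211226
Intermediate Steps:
g(x) = (1 + x)*(13 + x) (g(x) = (13 + x)*(x + 1) = (13 + x)*(1 + x) = (1 + x)*(13 + x))
(-3848366 - 277733)*((-714 + 600*g(-23)) - 4861460) = (-3848366 - 277733)*((-714 + 600*(13 + (-23)² + 14*(-23))) - 4861460) = -4126099*((-714 + 600*(13 + 529 - 322)) - 4861460) = -4126099*((-714 + 600*220) - 4861460) = -4126099*((-714 + 132000) - 4861460) = -4126099*(131286 - 4861460) = -4126099*(-4730174) = 19517166211226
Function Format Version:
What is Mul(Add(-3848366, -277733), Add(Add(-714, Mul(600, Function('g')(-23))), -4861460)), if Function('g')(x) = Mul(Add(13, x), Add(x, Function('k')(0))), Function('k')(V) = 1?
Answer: 19517166211226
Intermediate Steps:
Function('g')(x) = Mul(Add(1, x), Add(13, x)) (Function('g')(x) = Mul(Add(13, x), Add(x, 1)) = Mul(Add(13, x), Add(1, x)) = Mul(Add(1, x), Add(13, x)))
Mul(Add(-3848366, -277733), Add(Add(-714, Mul(600, Function('g')(-23))), -4861460)) = Mul(Add(-3848366, -277733), Add(Add(-714, Mul(600, Add(13, Pow(-23, 2), Mul(14, -23)))), -4861460)) = Mul(-4126099, Add(Add(-714, Mul(600, Add(13, 529, -322))), -4861460)) = Mul(-4126099, Add(Add(-714, Mul(600, 220)), -4861460)) = Mul(-4126099, Add(Add(-714, 132000), -4861460)) = Mul(-4126099, Add(131286, -4861460)) = Mul(-4126099, -4730174) = 19517166211226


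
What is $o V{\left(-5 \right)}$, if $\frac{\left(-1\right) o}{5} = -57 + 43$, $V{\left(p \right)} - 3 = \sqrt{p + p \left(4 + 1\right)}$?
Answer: $210 + 70 i \sqrt{30} \approx 210.0 + 383.41 i$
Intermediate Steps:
$V{\left(p \right)} = 3 + \sqrt{6} \sqrt{p}$ ($V{\left(p \right)} = 3 + \sqrt{p + p \left(4 + 1\right)} = 3 + \sqrt{p + p 5} = 3 + \sqrt{p + 5 p} = 3 + \sqrt{6 p} = 3 + \sqrt{6} \sqrt{p}$)
$o = 70$ ($o = - 5 \left(-57 + 43\right) = \left(-5\right) \left(-14\right) = 70$)
$o V{\left(-5 \right)} = 70 \left(3 + \sqrt{6} \sqrt{-5}\right) = 70 \left(3 + \sqrt{6} i \sqrt{5}\right) = 70 \left(3 + i \sqrt{30}\right) = 210 + 70 i \sqrt{30}$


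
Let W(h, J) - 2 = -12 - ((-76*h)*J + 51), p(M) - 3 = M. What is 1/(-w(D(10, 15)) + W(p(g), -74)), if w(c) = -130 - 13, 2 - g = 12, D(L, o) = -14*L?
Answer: 1/39450 ≈ 2.5349e-5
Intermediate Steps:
g = -10 (g = 2 - 1*12 = 2 - 12 = -10)
w(c) = -143
p(M) = 3 + M
W(h, J) = -61 + 76*J*h (W(h, J) = 2 + (-12 - ((-76*h)*J + 51)) = 2 + (-12 - (-76*J*h + 51)) = 2 + (-12 - (51 - 76*J*h)) = 2 + (-12 + (-51 + 76*J*h)) = 2 + (-63 + 76*J*h) = -61 + 76*J*h)
1/(-w(D(10, 15)) + W(p(g), -74)) = 1/(-1*(-143) + (-61 + 76*(-74)*(3 - 10))) = 1/(143 + (-61 + 76*(-74)*(-7))) = 1/(143 + (-61 + 39368)) = 1/(143 + 39307) = 1/39450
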